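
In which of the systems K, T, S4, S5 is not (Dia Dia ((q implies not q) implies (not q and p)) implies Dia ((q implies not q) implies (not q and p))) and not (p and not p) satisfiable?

K, T

T-tableau for the formula:
1. not (Dia Dia ((q implies not q) implies (not q and p)) implies Dia ((q implies not q) implies (not q and p))) and not (p and not p), u
2. not (Dia Dia ((q implies not q) implies (not q and p)) implies Dia ((q implies not q) implies (not q and p))), u   [and-rule on 1]
3. not (p and not p), u   [and-rule on 1]
4. Dia Dia ((q implies not q) implies (not q and p)), u   [neg-implies-rule on 2]
5. not Dia ((q implies not q) implies (not q and p)), u   [neg-implies-rule on 2]
6. not ((q implies not q) implies (not q and p)), u   [neg-Dia-rule on 5 via uRu]
7. q implies not q, u   [neg-implies-rule on 6]
8. not (not q and p), u   [neg-implies-rule on 6]
9. not p, u   [neg-and-rule on 3 (branches; this branch)]
10. not q, u   [implies-rule on 7 (branches; this branch)]
11. Dia ((q implies not q) implies (not q and p)), v   [Dia-rule on 4: fresh world v, uRv]
12. not ((q implies not q) implies (not q and p)), v   [neg-Dia-rule on 5 via uRv]
13. q implies not q, v   [neg-implies-rule on 12]
14. not (not q and p), v   [neg-implies-rule on 12]
15. not q, v   [implies-rule on 13 (branches; this branch)]
16. not p, v   [neg-and-rule on 14 (branches; this branch)]
17. (q implies not q) implies (not q and p), w   [Dia-rule on 11: fresh world w, vRw]
18. not q and p, w   [implies-rule on 17 (branches; this branch)]
19. not q, w   [and-rule on 18]
20. p, w   [and-rule on 18]
Accessibility: uRu, uRv, vRv, vRw, wRw
Complete open branch: satisfiable in T, hence also in K (this T-model is also a K-model).
S4-tableau for the formula:
1. not (Dia Dia ((q implies not q) implies (not q and p)) implies Dia ((q implies not q) implies (not q and p))) and not (p and not p), u
2. not (Dia Dia ((q implies not q) implies (not q and p)) implies Dia ((q implies not q) implies (not q and p))), u   [and-rule on 1]
3. not (p and not p), u   [and-rule on 1]
4. Dia Dia ((q implies not q) implies (not q and p)), u   [neg-implies-rule on 2]
5. not Dia ((q implies not q) implies (not q and p)), u   [neg-implies-rule on 2]
6. not ((q implies not q) implies (not q and p)), u   [neg-Dia-rule on 5 via uRu]
7. q implies not q, u   [neg-implies-rule on 6]
8. not (not q and p), u   [neg-implies-rule on 6]
9. not p, u   [neg-and-rule on 3 (branches; this branch)]
10. not q, u   [implies-rule on 7 (branches; this branch)]
11. Dia ((q implies not q) implies (not q and p)), v   [Dia-rule on 4: fresh world v, uRv]
12. not ((q implies not q) implies (not q and p)), v   [neg-Dia-rule on 5 via uRv]
13. q implies not q, v   [neg-implies-rule on 12]
14. not (not q and p), v   [neg-implies-rule on 12]
15. not q, v   [implies-rule on 13 (branches; this branch)]
16. not p, v   [neg-and-rule on 14 (branches; this branch)]
17. (q implies not q) implies (not q and p), w   [Dia-rule on 11: fresh world w, vRw]
18. not ((q implies not q) implies (not q and p)), w   [neg-Dia-rule on 5 via uRw]
19. q implies not q, w   [neg-implies-rule on 18]
20. not (not q and p), w   [neg-implies-rule on 18]
21. not q and p, w   [implies-rule on 17 (branches; this branch)]
22. not q, w   [and-rule on 21]
23. p, w   [and-rule on 21]
24. not p, w   [neg-and-rule on 20 (branches; this branch)]
Accessibility: uRu, uRv, uRw, vRv, vRw, wRw
Branch closes: p and not p both at w.
Every branch closes (one shown): unsatisfiable in S4, hence also in S5 (every S5-frame is an S4-frame).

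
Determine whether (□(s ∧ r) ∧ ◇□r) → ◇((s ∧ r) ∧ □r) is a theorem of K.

Yes, valid

Tableau for the negation ¬((□(s ∧ r) ∧ ◇□r) → ◇((s ∧ r) ∧ □r)):
1. ¬((□(s ∧ r) ∧ ◇□r) → ◇((s ∧ r) ∧ □r)), 0
2. □(s ∧ r) ∧ ◇□r, 0
3. ¬◇((s ∧ r) ∧ □r), 0
4. □(s ∧ r), 0
5. ◇□r, 0
6. □r, 1
7. ¬((s ∧ r) ∧ □r), 1
8. s ∧ r, 1
9. s, 1
10. r, 1
11. ¬□r, 1
12. ¬r, 2
13. r, 2
Accessibility: 0R1, 1R2
Branch closes: r and ¬r both at 2.
Every branch of the negation's tableau closes; the branch above is one of them.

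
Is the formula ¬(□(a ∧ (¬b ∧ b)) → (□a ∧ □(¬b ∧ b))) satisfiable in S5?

1. ¬(□(a ∧ (¬b ∧ b)) → (□a ∧ □(¬b ∧ b))), w0
2. □(a ∧ (¬b ∧ b)), w0
3. ¬(□a ∧ □(¬b ∧ b)), w0
4. a ∧ (¬b ∧ b), w0
5. a, w0
6. ¬b ∧ b, w0
7. ¬b, w0
8. b, w0
Accessibility: w0Rw0
Branch closes: b and ¬b both at w0.
Every branch closes; the branch above is one of them.

No, unsatisfiable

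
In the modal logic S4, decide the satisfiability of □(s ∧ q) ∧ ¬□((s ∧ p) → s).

No, unsatisfiable

1. □(s ∧ q) ∧ ¬□((s ∧ p) → s), 0
2. □(s ∧ q), 0
3. ¬□((s ∧ p) → s), 0
4. s ∧ q, 0
5. s, 0
6. q, 0
7. ¬((s ∧ p) → s), 1
8. s ∧ p, 1
9. ¬s, 1
10. s, 1
11. p, 1
Accessibility: 0R0, 0R1, 1R1
Branch closes: s and ¬s both at 1.
Every branch closes; the branch above is one of them.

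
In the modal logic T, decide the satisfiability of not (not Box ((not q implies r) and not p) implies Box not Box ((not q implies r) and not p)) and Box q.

1. not (not Box ((not q implies r) and not p) implies Box not Box ((not q implies r) and not p)) and Box q, u
2. not (not Box ((not q implies r) and not p) implies Box not Box ((not q implies r) and not p)), u   [and-rule on 1]
3. Box q, u   [and-rule on 1]
4. not Box ((not q implies r) and not p), u   [neg-implies-rule on 2]
5. not Box not Box ((not q implies r) and not p), u   [neg-implies-rule on 2]
6. q, u   [Box-rule on 3 via uRu]
7. not ((not q implies r) and not p), v   [neg-Box-rule on 4: fresh world v, uRv]
8. q, v   [Box-rule on 3 via uRv]
9. p, v   [neg-and-rule on 7 (branches; this branch)]
10. Box ((not q implies r) and not p), w   [neg-Box-rule on 5: fresh world w, uRw]
11. q, w   [Box-rule on 3 via uRw]
12. (not q implies r) and not p, w   [Box-rule on 10 via wRw]
13. not q implies r, w   [and-rule on 12]
14. not p, w   [and-rule on 12]
15. r, w   [implies-rule on 13 (branches; this branch)]
Accessibility: uRu, uRv, uRw, vRv, wRw

Yes, satisfiable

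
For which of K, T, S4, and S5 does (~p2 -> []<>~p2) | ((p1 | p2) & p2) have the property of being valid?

S5

S5-tableau for the negation ~((~p2 -> []<>~p2) | ((p1 | p2) & p2)):
1. ~((~p2 -> []<>~p2) | ((p1 | p2) & p2)), w0
2. ~(~p2 -> []<>~p2), w0   [~|-rule on 1]
3. ~((p1 | p2) & p2), w0   [~|-rule on 1]
4. ~p2, w0   [~->-rule on 2]
5. ~[]<>~p2, w0   [~->-rule on 2]
6. ~(p1 | p2), w0   [~&-rule on 3 (branches; this branch)]
7. ~p1, w0   [~|-rule on 6]
8. ~<>~p2, w1   [~[]-rule on 5: fresh world w1, w0Rw1]
9. p2, w0   [~<>-rule on 8 via w1Rw0]
Accessibility: w0Rw0, w0Rw1, w1Rw0, w1Rw1
Branch closes: p2 and ~p2 both at w0.
Every branch closes (one shown): valid in S5.
S4-tableau for the negation ~((~p2 -> []<>~p2) | ((p1 | p2) & p2)):
1. ~((~p2 -> []<>~p2) | ((p1 | p2) & p2)), w0
2. ~(~p2 -> []<>~p2), w0   [~|-rule on 1]
3. ~((p1 | p2) & p2), w0   [~|-rule on 1]
4. ~p2, w0   [~->-rule on 2]
5. ~[]<>~p2, w0   [~->-rule on 2]
6. ~<>~p2, w1   [~[]-rule on 5: fresh world w1, w0Rw1]
7. p2, w1   [~<>-rule on 6 via w1Rw1]
Accessibility: w0Rw0, w0Rw1, w1Rw1
Complete open branch: countermodel on an S4-frame, so not valid in S4, nor in K, T (the same frame is also a K-frame and a T-frame).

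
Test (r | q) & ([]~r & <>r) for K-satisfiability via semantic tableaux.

Unsatisfiable (every branch closes)

1. (r | q) & ([]~r & <>r), w0
2. r | q, w0
3. []~r & <>r, w0
4. []~r, w0
5. <>r, w0
6. q, w0
7. r, w1
8. ~r, w1
Accessibility: w0Rw1
Branch closes: r and ~r both at w1.
All branches of the tableau close; one closing branch shown above.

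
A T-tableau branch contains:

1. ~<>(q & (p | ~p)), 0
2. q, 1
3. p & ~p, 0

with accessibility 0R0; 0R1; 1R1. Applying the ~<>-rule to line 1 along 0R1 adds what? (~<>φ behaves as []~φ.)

~<>φ behaves as []~φ: propagate the negated body to each accessible world.

~(q & (p | ~p)), 1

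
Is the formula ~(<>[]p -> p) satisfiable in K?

1. ~(<>[]p -> p), w0
2. <>[]p, w0
3. ~p, w0
4. []p, w1
Accessibility: w0Rw1

Yes, satisfiable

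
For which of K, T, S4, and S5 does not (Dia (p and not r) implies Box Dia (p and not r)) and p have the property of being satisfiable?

S4-tableau for the formula:
1. not (Dia (p and not r) implies Box Dia (p and not r)) and p, w0
2. not (Dia (p and not r) implies Box Dia (p and not r)), w0
3. p, w0
4. Dia (p and not r), w0
5. not Box Dia (p and not r), w0
6. p and not r, w1
7. p, w1
8. not r, w1
9. not Dia (p and not r), w2
10. not (p and not r), w2
11. r, w2
Accessibility: w0Rw0, w0Rw1, w0Rw2, w1Rw1, w2Rw2
Complete open branch: satisfiable in S4, hence also in K, T (this S4-model is also a K-model and a T-model).
S5-tableau for the formula:
1. not (Dia (p and not r) implies Box Dia (p and not r)) and p, w0
2. not (Dia (p and not r) implies Box Dia (p and not r)), w0
3. p, w0
4. Dia (p and not r), w0
5. not Box Dia (p and not r), w0
6. p and not r, w1
7. p, w1
8. not r, w1
9. not Dia (p and not r), w2
10. not (p and not r), w0
11. not (p and not r), w1
12. not (p and not r), w2
13. r, w0
14. r, w1
Accessibility: w0Rw0, w0Rw1, w0Rw2, w1Rw0, w1Rw1, w1Rw2, w2Rw0, w2Rw1, w2Rw2
Branch closes: r and not r both at w1.
Every branch closes (one shown): unsatisfiable in S5.

K, T, S4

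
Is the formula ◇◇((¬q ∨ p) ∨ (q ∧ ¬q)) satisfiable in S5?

Yes, satisfiable

1. ◇◇((¬q ∨ p) ∨ (q ∧ ¬q)), w0
2. ◇((¬q ∨ p) ∨ (q ∧ ¬q)), w1
3. (¬q ∨ p) ∨ (q ∧ ¬q), w2
4. ¬q ∨ p, w2
5. p, w2
Accessibility: w0Rw0, w0Rw1, w0Rw2, w1Rw0, w1Rw1, w1Rw2, w2Rw0, w2Rw1, w2Rw2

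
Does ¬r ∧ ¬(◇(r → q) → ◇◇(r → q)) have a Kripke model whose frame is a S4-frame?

1. ¬r ∧ ¬(◇(r → q) → ◇◇(r → q)), u
2. ¬r, u
3. ¬(◇(r → q) → ◇◇(r → q)), u
4. ◇(r → q), u
5. ¬◇◇(r → q), u
6. ¬◇(r → q), u
7. ¬(r → q), u
8. r, u
9. ¬q, u
Accessibility: uRu
Branch closes: r and ¬r both at u.
Every branch closes; the branch above is one of them.

No, unsatisfiable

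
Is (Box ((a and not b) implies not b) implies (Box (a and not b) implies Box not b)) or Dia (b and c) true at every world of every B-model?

Tableau for the negation not ((Box ((a and not b) implies not b) implies (Box (a and not b) implies Box not b)) or Dia (b and c)):
1. not ((Box ((a and not b) implies not b) implies (Box (a and not b) implies Box not b)) or Dia (b and c)), u
2. not (Box ((a and not b) implies not b) implies (Box (a and not b) implies Box not b)), u
3. not Dia (b and c), u
4. Box ((a and not b) implies not b), u
5. not (Box (a and not b) implies Box not b), u
6. Box (a and not b), u
7. not Box not b, u
8. not (b and c), u
9. (a and not b) implies not b, u
10. a and not b, u
11. a, u
12. not b, u
13. not c, u
14. b, v
15. not (b and c), v
16. (a and not b) implies not b, v
17. a and not b, v
18. a, v
19. not b, v
Accessibility: uRu, uRv, vRu, vRv
Branch closes: b and not b both at v.
Every branch of the negation's tableau closes; the branch above is one of them.

Valid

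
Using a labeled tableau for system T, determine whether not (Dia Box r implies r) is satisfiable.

1. not (Dia Box r implies r), u
2. Dia Box r, u
3. not r, u
4. Box r, v
5. r, v
Accessibility: uRu, uRv, vRv

Satisfiable (open branch found)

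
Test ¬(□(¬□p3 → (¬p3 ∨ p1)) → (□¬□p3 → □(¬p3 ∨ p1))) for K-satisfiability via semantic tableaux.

1. ¬(□(¬□p3 → (¬p3 ∨ p1)) → (□¬□p3 → □(¬p3 ∨ p1))), w0
2. □(¬□p3 → (¬p3 ∨ p1)), w0   [¬→-rule on 1]
3. ¬(□¬□p3 → □(¬p3 ∨ p1)), w0   [¬→-rule on 1]
4. □¬□p3, w0   [¬→-rule on 3]
5. ¬□(¬p3 ∨ p1), w0   [¬→-rule on 3]
6. ¬(¬p3 ∨ p1), w1   [¬□-rule on 5: fresh world w1, w0Rw1]
7. p3, w1   [¬∨-rule on 6]
8. ¬p1, w1   [¬∨-rule on 6]
9. ¬□p3 → (¬p3 ∨ p1), w1   [□-rule on 2 via w0Rw1]
10. ¬□p3, w1   [□-rule on 4 via w0Rw1]
11. □p3, w1   [→-rule on 9 (branches; this branch)]
12. ¬p3, w2   [¬□-rule on 10: fresh world w2, w1Rw2]
13. p3, w2   [□-rule on 11 via w1Rw2]
Accessibility: w0Rw1, w1Rw2
Branch closes: p3 and ¬p3 both at w2.
All branches of the tableau close; one closing branch shown above.

No, unsatisfiable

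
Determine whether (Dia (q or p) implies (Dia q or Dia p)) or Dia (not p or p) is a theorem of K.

Tableau for the negation not ((Dia (q or p) implies (Dia q or Dia p)) or Dia (not p or p)):
1. not ((Dia (q or p) implies (Dia q or Dia p)) or Dia (not p or p)), u
2. not (Dia (q or p) implies (Dia q or Dia p)), u   [neg-or-rule on 1]
3. not Dia (not p or p), u   [neg-or-rule on 1]
4. Dia (q or p), u   [neg-implies-rule on 2]
5. not (Dia q or Dia p), u   [neg-implies-rule on 2]
6. not Dia q, u   [neg-or-rule on 5]
7. not Dia p, u   [neg-or-rule on 5]
8. q or p, v   [Dia-rule on 4: fresh world v, uRv]
9. not (not p or p), v   [neg-Dia-rule on 3 via uRv]
10. p, v   [neg-or-rule on 9]
11. not p, v   [neg-or-rule on 9]
Accessibility: uRv
Branch closes: p and not p both at v.
Every branch of the negation's tableau closes; the branch above is one of them.

Valid in K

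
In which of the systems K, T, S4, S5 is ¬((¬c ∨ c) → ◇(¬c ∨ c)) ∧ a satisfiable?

K-tableau for the formula:
1. ¬((¬c ∨ c) → ◇(¬c ∨ c)) ∧ a, w0
2. ¬((¬c ∨ c) → ◇(¬c ∨ c)), w0
3. a, w0
4. ¬c ∨ c, w0
5. ¬◇(¬c ∨ c), w0
6. c, w0
Complete open branch: satisfiable in K.
T-tableau for the formula:
1. ¬((¬c ∨ c) → ◇(¬c ∨ c)) ∧ a, w0
2. ¬((¬c ∨ c) → ◇(¬c ∨ c)), w0
3. a, w0
4. ¬c ∨ c, w0
5. ¬◇(¬c ∨ c), w0
6. ¬(¬c ∨ c), w0
7. c, w0
8. ¬c, w0
Accessibility: w0Rw0
Branch closes: c and ¬c both at w0.
Every branch closes (one shown): unsatisfiable in T, hence also in S4, S5 (every S4/S5-frame is a T-frame).

K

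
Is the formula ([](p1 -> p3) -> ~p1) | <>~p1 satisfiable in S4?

Yes, satisfiable

1. ([](p1 -> p3) -> ~p1) | <>~p1, 0
2. <>~p1, 0   [|-rule on 1 (branches; this branch)]
3. ~p1, 1   [<>-rule on 2: fresh world 1, 0R1]
Accessibility: 0R0, 0R1, 1R1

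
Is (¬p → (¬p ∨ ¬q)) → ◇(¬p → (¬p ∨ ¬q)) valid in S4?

Tableau for the negation ¬((¬p → (¬p ∨ ¬q)) → ◇(¬p → (¬p ∨ ¬q))):
1. ¬((¬p → (¬p ∨ ¬q)) → ◇(¬p → (¬p ∨ ¬q))), 0
2. ¬p → (¬p ∨ ¬q), 0
3. ¬◇(¬p → (¬p ∨ ¬q)), 0
4. ¬(¬p → (¬p ∨ ¬q)), 0
5. ¬p, 0
6. ¬(¬p ∨ ¬q), 0
7. p, 0
8. q, 0
Accessibility: 0R0
Branch closes: p and ¬p both at 0.
Every branch of the negation's tableau closes; the branch above is one of them.

Yes, valid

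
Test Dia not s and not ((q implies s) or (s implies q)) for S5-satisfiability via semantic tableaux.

1. Dia not s and not ((q implies s) or (s implies q)), u
2. Dia not s, u
3. not ((q implies s) or (s implies q)), u
4. not (q implies s), u
5. not (s implies q), u
6. q, u
7. not s, u
8. s, u
9. not q, u
Accessibility: uRu
Branch closes: s and not s both at u.
Every branch closes; the branch above is one of them.

No, unsatisfiable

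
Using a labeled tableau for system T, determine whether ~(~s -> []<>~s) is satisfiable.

Yes, satisfiable

1. ~(~s -> []<>~s), w0
2. ~s, w0
3. ~[]<>~s, w0
4. ~<>~s, w1
5. s, w1
Accessibility: w0Rw0, w0Rw1, w1Rw1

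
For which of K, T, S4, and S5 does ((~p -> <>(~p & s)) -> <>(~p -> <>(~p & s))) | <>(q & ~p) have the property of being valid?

T, S4, S5

K-tableau for the negation ~(((~p -> <>(~p & s)) -> <>(~p -> <>(~p & s))) | <>(q & ~p)):
1. ~(((~p -> <>(~p & s)) -> <>(~p -> <>(~p & s))) | <>(q & ~p)), 0
2. ~((~p -> <>(~p & s)) -> <>(~p -> <>(~p & s))), 0   [~|-rule on 1]
3. ~<>(q & ~p), 0   [~|-rule on 1]
4. ~p -> <>(~p & s), 0   [~->-rule on 2]
5. ~<>(~p -> <>(~p & s)), 0   [~->-rule on 2]
6. <>(~p & s), 0   [->-rule on 4 (branches; this branch)]
7. ~p & s, 1   [<>-rule on 6: fresh world 1, 0R1]
8. ~p, 1   [&-rule on 7]
9. s, 1   [&-rule on 7]
10. ~(q & ~p), 1   [~<>-rule on 3 via 0R1]
11. ~(~p -> <>(~p & s)), 1   [~<>-rule on 5 via 0R1]
12. ~<>(~p & s), 1   [~->-rule on 11]
13. ~q, 1   [~&-rule on 10 (branches; this branch)]
Accessibility: 0R1
Complete open branch: countermodel on a K-frame, so not valid in K.
T-tableau for the negation ~(((~p -> <>(~p & s)) -> <>(~p -> <>(~p & s))) | <>(q & ~p)):
1. ~(((~p -> <>(~p & s)) -> <>(~p -> <>(~p & s))) | <>(q & ~p)), 0
2. ~((~p -> <>(~p & s)) -> <>(~p -> <>(~p & s))), 0   [~|-rule on 1]
3. ~<>(q & ~p), 0   [~|-rule on 1]
4. ~p -> <>(~p & s), 0   [~->-rule on 2]
5. ~<>(~p -> <>(~p & s)), 0   [~->-rule on 2]
6. ~(q & ~p), 0   [~<>-rule on 3 via 0R0]
7. ~(~p -> <>(~p & s)), 0   [~<>-rule on 5 via 0R0]
8. ~p, 0   [~->-rule on 7]
9. ~<>(~p & s), 0   [~->-rule on 7]
10. ~(~p & s), 0   [~<>-rule on 9 via 0R0]
11. <>(~p & s), 0   [->-rule on 4 (branches; this branch)]
12. ~q, 0   [~&-rule on 6 (branches; this branch)]
13. ~s, 0   [~&-rule on 10 (branches; this branch)]
14. ~p & s, 1   [<>-rule on 11: fresh world 1, 0R1]
15. ~p, 1   [&-rule on 14]
16. s, 1   [&-rule on 14]
17. ~(q & ~p), 1   [~<>-rule on 3 via 0R1]
18. ~(~p -> <>(~p & s)), 1   [~<>-rule on 5 via 0R1]
19. ~<>(~p & s), 1   [~->-rule on 18]
20. ~(~p & s), 1   [~<>-rule on 9 via 0R1]
21. ~q, 1   [~&-rule on 17 (branches; this branch)]
22. ~s, 1   [~&-rule on 20 (branches; this branch)]
Accessibility: 0R0, 0R1, 1R1
Branch closes: s and ~s both at 1.
Every branch closes (one shown): valid in T, hence also in S4, S5 (every theorem of T is a theorem of S4 and S5).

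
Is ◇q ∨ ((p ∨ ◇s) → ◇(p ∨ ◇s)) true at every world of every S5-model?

Tableau for the negation ¬(◇q ∨ ((p ∨ ◇s) → ◇(p ∨ ◇s))):
1. ¬(◇q ∨ ((p ∨ ◇s) → ◇(p ∨ ◇s))), u
2. ¬◇q, u
3. ¬((p ∨ ◇s) → ◇(p ∨ ◇s)), u
4. p ∨ ◇s, u
5. ¬◇(p ∨ ◇s), u
6. ¬q, u
7. ¬(p ∨ ◇s), u
8. ¬p, u
9. ¬◇s, u
10. ¬s, u
11. ◇s, u
12. s, v
13. ¬q, v
14. ¬(p ∨ ◇s), v
15. ¬p, v
16. ¬◇s, v
17. ¬s, v
Accessibility: uRu, uRv, vRu, vRv
Branch closes: s and ¬s both at v.
Every branch of the negation's tableau closes; the branch above is one of them.

Yes, valid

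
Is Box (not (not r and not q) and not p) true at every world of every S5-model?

Tableau for the negation not Box (not (not r and not q) and not p):
1. not Box (not (not r and not q) and not p), 0
2. not (not (not r and not q) and not p), 1
3. p, 1
Accessibility: 0R0, 0R1, 1R0, 1R1
The negation has an open branch (countermodel exists).

Not valid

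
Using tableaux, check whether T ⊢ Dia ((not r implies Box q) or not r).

Tableau for the negation not Dia ((not r implies Box q) or not r):
1. not Dia ((not r implies Box q) or not r), u
2. not ((not r implies Box q) or not r), u
3. not (not r implies Box q), u
4. r, u
5. not r, u
6. not Box q, u
Accessibility: uRu
Branch closes: r and not r both at u.
All branches of the negation close; one closing branch shown above.

Valid in T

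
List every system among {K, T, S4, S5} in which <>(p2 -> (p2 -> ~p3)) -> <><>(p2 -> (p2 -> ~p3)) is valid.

T, S4, S5

T-tableau for the negation ~(<>(p2 -> (p2 -> ~p3)) -> <><>(p2 -> (p2 -> ~p3))):
1. ~(<>(p2 -> (p2 -> ~p3)) -> <><>(p2 -> (p2 -> ~p3))), w0
2. <>(p2 -> (p2 -> ~p3)), w0
3. ~<><>(p2 -> (p2 -> ~p3)), w0
4. ~<>(p2 -> (p2 -> ~p3)), w0
5. ~(p2 -> (p2 -> ~p3)), w0
6. p2, w0
7. ~(p2 -> ~p3), w0
8. p3, w0
9. p2 -> (p2 -> ~p3), w1
10. ~<>(p2 -> (p2 -> ~p3)), w1
11. ~(p2 -> (p2 -> ~p3)), w1
12. p2, w1
13. ~(p2 -> ~p3), w1
14. p3, w1
15. p2 -> ~p3, w1
16. ~p3, w1
Accessibility: w0Rw0, w0Rw1, w1Rw1
Branch closes: p3 and ~p3 both at w1.
Every branch closes (one shown): valid in T, hence also in S4, S5 (every theorem of T is a theorem of S4 and S5).
K-tableau for the negation ~(<>(p2 -> (p2 -> ~p3)) -> <><>(p2 -> (p2 -> ~p3))):
1. ~(<>(p2 -> (p2 -> ~p3)) -> <><>(p2 -> (p2 -> ~p3))), w0
2. <>(p2 -> (p2 -> ~p3)), w0
3. ~<><>(p2 -> (p2 -> ~p3)), w0
4. p2 -> (p2 -> ~p3), w1
5. ~<>(p2 -> (p2 -> ~p3)), w1
6. p2 -> ~p3, w1
7. ~p3, w1
Accessibility: w0Rw1
Complete open branch: countermodel on a K-frame, so not valid in K.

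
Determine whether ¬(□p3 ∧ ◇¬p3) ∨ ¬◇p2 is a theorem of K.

Tableau for the negation ¬(¬(□p3 ∧ ◇¬p3) ∨ ¬◇p2):
1. ¬(¬(□p3 ∧ ◇¬p3) ∨ ¬◇p2), w0
2. □p3 ∧ ◇¬p3, w0
3. ◇p2, w0
4. □p3, w0
5. ◇¬p3, w0
6. p2, w1
7. p3, w1
8. ¬p3, w2
9. p3, w2
Accessibility: w0Rw1, w0Rw2
Branch closes: p3 and ¬p3 both at w2.
Every branch of the negation's tableau closes; the branch above is one of them.

Valid in K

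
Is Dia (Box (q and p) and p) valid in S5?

Tableau for the negation not Dia (Box (q and p) and p):
1. not Dia (Box (q and p) and p), u
2. not (Box (q and p) and p), u
3. not p, u
Accessibility: uRu
The negation has an open branch (countermodel exists).

Invalid (countermodel exists)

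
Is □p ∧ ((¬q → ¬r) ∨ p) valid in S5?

Invalid (countermodel exists)

Tableau for the negation ¬(□p ∧ ((¬q → ¬r) ∨ p)):
1. ¬(□p ∧ ((¬q → ¬r) ∨ p)), w0
2. ¬((¬q → ¬r) ∨ p), w0
3. ¬(¬q → ¬r), w0
4. ¬p, w0
5. ¬q, w0
6. r, w0
Accessibility: w0Rw0
The negation has an open branch (countermodel exists).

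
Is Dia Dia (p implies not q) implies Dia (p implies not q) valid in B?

Not valid

Tableau for the negation not (Dia Dia (p implies not q) implies Dia (p implies not q)):
1. not (Dia Dia (p implies not q) implies Dia (p implies not q)), 0
2. Dia Dia (p implies not q), 0   [neg-implies-rule on 1]
3. not Dia (p implies not q), 0   [neg-implies-rule on 1]
4. not (p implies not q), 0   [neg-Dia-rule on 3 via 0R0]
5. p, 0   [neg-implies-rule on 4]
6. q, 0   [neg-implies-rule on 4]
7. Dia (p implies not q), 1   [Dia-rule on 2: fresh world 1, 0R1]
8. not (p implies not q), 1   [neg-Dia-rule on 3 via 0R1]
9. p, 1   [neg-implies-rule on 8]
10. q, 1   [neg-implies-rule on 8]
11. p implies not q, 2   [Dia-rule on 7: fresh world 2, 1R2]
12. not q, 2   [implies-rule on 11 (branches; this branch)]
Accessibility: 0R0, 0R1, 1R0, 1R1, 1R2, 2R1, 2R2
The negation has an open branch (countermodel exists).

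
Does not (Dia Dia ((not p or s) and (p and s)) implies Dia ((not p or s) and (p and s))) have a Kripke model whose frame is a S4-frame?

No, unsatisfiable

1. not (Dia Dia ((not p or s) and (p and s)) implies Dia ((not p or s) and (p and s))), w0
2. Dia Dia ((not p or s) and (p and s)), w0
3. not Dia ((not p or s) and (p and s)), w0
4. not ((not p or s) and (p and s)), w0
5. not (p and s), w0
6. not s, w0
7. Dia ((not p or s) and (p and s)), w1
8. not ((not p or s) and (p and s)), w1
9. not (p and s), w1
10. not s, w1
11. (not p or s) and (p and s), w2
12. not p or s, w2
13. p and s, w2
14. p, w2
15. s, w2
16. not ((not p or s) and (p and s)), w2
17. not (p and s), w2
18. not s, w2
Accessibility: w0Rw0, w0Rw1, w0Rw2, w1Rw1, w1Rw2, w2Rw2
Branch closes: s and not s both at w2.
Every branch closes; the branch above is one of them.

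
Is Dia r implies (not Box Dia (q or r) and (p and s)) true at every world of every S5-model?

Not valid

Tableau for the negation not (Dia r implies (not Box Dia (q or r) and (p and s))):
1. not (Dia r implies (not Box Dia (q or r) and (p and s))), u
2. Dia r, u
3. not (not Box Dia (q or r) and (p and s)), u
4. not (p and s), u
5. not s, u
6. r, v
Accessibility: uRu, uRv, vRu, vRv
The negation has an open branch (countermodel exists).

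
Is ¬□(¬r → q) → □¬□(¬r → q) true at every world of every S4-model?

Not valid

Tableau for the negation ¬(¬□(¬r → q) → □¬□(¬r → q)):
1. ¬(¬□(¬r → q) → □¬□(¬r → q)), u
2. ¬□(¬r → q), u
3. ¬□¬□(¬r → q), u
4. ¬(¬r → q), v
5. ¬r, v
6. ¬q, v
7. □(¬r → q), w
8. ¬r → q, w
9. q, w
Accessibility: uRu, uRv, uRw, vRv, wRw
The negation has an open branch (countermodel exists).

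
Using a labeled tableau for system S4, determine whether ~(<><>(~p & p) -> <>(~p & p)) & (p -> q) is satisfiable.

Unsatisfiable (every branch closes)

1. ~(<><>(~p & p) -> <>(~p & p)) & (p -> q), w0
2. ~(<><>(~p & p) -> <>(~p & p)), w0   [&-rule on 1]
3. p -> q, w0   [&-rule on 1]
4. <><>(~p & p), w0   [~->-rule on 2]
5. ~<>(~p & p), w0   [~->-rule on 2]
6. ~(~p & p), w0   [~<>-rule on 5 via w0Rw0]
7. q, w0   [->-rule on 3 (branches; this branch)]
8. ~p, w0   [~&-rule on 6 (branches; this branch)]
9. <>(~p & p), w1   [<>-rule on 4: fresh world w1, w0Rw1]
10. ~(~p & p), w1   [~<>-rule on 5 via w0Rw1]
11. ~p, w1   [~&-rule on 10 (branches; this branch)]
12. ~p & p, w2   [<>-rule on 9: fresh world w2, w1Rw2]
13. ~p, w2   [&-rule on 12]
14. p, w2   [&-rule on 12]
Accessibility: w0Rw0, w0Rw1, w0Rw2, w1Rw1, w1Rw2, w2Rw2
Branch closes: p and ~p both at w2.
All branches of the tableau close; one closing branch shown above.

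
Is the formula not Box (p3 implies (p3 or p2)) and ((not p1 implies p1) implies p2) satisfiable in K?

1. not Box (p3 implies (p3 or p2)) and ((not p1 implies p1) implies p2), u
2. not Box (p3 implies (p3 or p2)), u
3. (not p1 implies p1) implies p2, u
4. not (not p1 implies p1), u
5. not p1, u
6. not (p3 implies (p3 or p2)), v
7. p3, v
8. not (p3 or p2), v
9. not p3, v
10. not p2, v
Accessibility: uRv
Branch closes: p3 and not p3 both at v.
Every branch closes; the branch above is one of them.

No, unsatisfiable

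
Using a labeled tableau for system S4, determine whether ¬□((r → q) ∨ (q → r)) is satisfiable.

1. ¬□((r → q) ∨ (q → r)), w0
2. ¬((r → q) ∨ (q → r)), w1
3. ¬(r → q), w1
4. ¬(q → r), w1
5. r, w1
6. ¬q, w1
7. q, w1
8. ¬r, w1
Accessibility: w0Rw0, w0Rw1, w1Rw1
Branch closes: q and ¬q both at w1.
Every branch closes; the branch above is one of them.

No, unsatisfiable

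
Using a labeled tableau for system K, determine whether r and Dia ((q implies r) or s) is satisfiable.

1. r and Dia ((q implies r) or s), 0
2. r, 0
3. Dia ((q implies r) or s), 0
4. (q implies r) or s, 1
5. s, 1
Accessibility: 0R1

Yes, satisfiable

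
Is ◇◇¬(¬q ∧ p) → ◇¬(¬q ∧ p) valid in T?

Not valid

Tableau for the negation ¬(◇◇¬(¬q ∧ p) → ◇¬(¬q ∧ p)):
1. ¬(◇◇¬(¬q ∧ p) → ◇¬(¬q ∧ p)), u
2. ◇◇¬(¬q ∧ p), u   [¬→-rule on 1]
3. ¬◇¬(¬q ∧ p), u   [¬→-rule on 1]
4. ¬q ∧ p, u   [¬◇-rule on 3 via uRu]
5. ¬q, u   [∧-rule on 4]
6. p, u   [∧-rule on 4]
7. ◇¬(¬q ∧ p), v   [◇-rule on 2: fresh world v, uRv]
8. ¬q ∧ p, v   [¬◇-rule on 3 via uRv]
9. ¬q, v   [∧-rule on 8]
10. p, v   [∧-rule on 8]
11. ¬(¬q ∧ p), w   [◇-rule on 7: fresh world w, vRw]
12. ¬p, w   [¬∧-rule on 11 (branches; this branch)]
Accessibility: uRu, uRv, vRv, vRw, wRw
The negation has an open branch (countermodel exists).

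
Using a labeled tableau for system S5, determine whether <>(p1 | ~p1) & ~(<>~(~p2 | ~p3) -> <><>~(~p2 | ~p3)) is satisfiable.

No, unsatisfiable

1. <>(p1 | ~p1) & ~(<>~(~p2 | ~p3) -> <><>~(~p2 | ~p3)), w0
2. <>(p1 | ~p1), w0
3. ~(<>~(~p2 | ~p3) -> <><>~(~p2 | ~p3)), w0
4. <>~(~p2 | ~p3), w0
5. ~<><>~(~p2 | ~p3), w0
6. ~<>~(~p2 | ~p3), w0
7. ~p2 | ~p3, w0
8. ~p3, w0
9. p1 | ~p1, w1
10. ~<>~(~p2 | ~p3), w1
11. ~p2 | ~p3, w1
12. ~p1, w1
13. ~p3, w1
14. ~(~p2 | ~p3), w2
15. p2, w2
16. p3, w2
17. ~<>~(~p2 | ~p3), w2
18. ~p2 | ~p3, w2
19. ~p3, w2
Accessibility: w0Rw0, w0Rw1, w0Rw2, w1Rw0, w1Rw1, w1Rw2, w2Rw0, w2Rw1, w2Rw2
Branch closes: p3 and ~p3 both at w2.
(One branch shown.) All branches close.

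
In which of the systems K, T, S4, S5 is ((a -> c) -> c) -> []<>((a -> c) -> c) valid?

S4-tableau for the negation ~(((a -> c) -> c) -> []<>((a -> c) -> c)):
1. ~(((a -> c) -> c) -> []<>((a -> c) -> c)), 0
2. (a -> c) -> c, 0
3. ~[]<>((a -> c) -> c), 0
4. c, 0
5. ~<>((a -> c) -> c), 1
6. ~((a -> c) -> c), 1
7. a -> c, 1
8. ~c, 1
9. ~a, 1
Accessibility: 0R0, 0R1, 1R1
Complete open branch: countermodel on an S4-frame, so not valid in S4, nor in K, T (the same frame is also a K-frame and a T-frame).
S5-tableau for the negation ~(((a -> c) -> c) -> []<>((a -> c) -> c)):
1. ~(((a -> c) -> c) -> []<>((a -> c) -> c)), 0
2. (a -> c) -> c, 0
3. ~[]<>((a -> c) -> c), 0
4. ~(a -> c), 0
5. a, 0
6. ~c, 0
7. ~<>((a -> c) -> c), 1
8. ~((a -> c) -> c), 0
9. a -> c, 0
10. ~((a -> c) -> c), 1
11. a -> c, 1
12. ~c, 1
13. c, 0
Accessibility: 0R0, 0R1, 1R0, 1R1
Branch closes: c and ~c both at 0.
Every branch closes (one shown): valid in S5.

S5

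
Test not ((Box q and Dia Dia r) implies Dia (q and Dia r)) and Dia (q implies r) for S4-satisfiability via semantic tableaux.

1. not ((Box q and Dia Dia r) implies Dia (q and Dia r)) and Dia (q implies r), 0
2. not ((Box q and Dia Dia r) implies Dia (q and Dia r)), 0
3. Dia (q implies r), 0
4. Box q and Dia Dia r, 0
5. not Dia (q and Dia r), 0
6. Box q, 0
7. Dia Dia r, 0
8. not (q and Dia r), 0
9. q, 0
10. not Dia r, 0
11. not r, 0
12. q implies r, 1
13. not (q and Dia r), 1
14. q, 1
15. not r, 1
16. r, 1
Accessibility: 0R0, 0R1, 1R1
Branch closes: r and not r both at 1.
Every branch closes; the branch above is one of them.

Unsatisfiable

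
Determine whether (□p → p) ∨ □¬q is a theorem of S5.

Valid in S5

Tableau for the negation ¬((□p → p) ∨ □¬q):
1. ¬((□p → p) ∨ □¬q), w0
2. ¬(□p → p), w0
3. ¬□¬q, w0
4. □p, w0
5. ¬p, w0
6. p, w0
Accessibility: w0Rw0
Branch closes: p and ¬p both at w0.
All branches of the negation close; one closing branch shown above.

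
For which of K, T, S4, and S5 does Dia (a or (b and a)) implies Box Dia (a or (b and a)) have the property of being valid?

S5

S5-tableau for the negation not (Dia (a or (b and a)) implies Box Dia (a or (b and a))):
1. not (Dia (a or (b and a)) implies Box Dia (a or (b and a))), 0
2. Dia (a or (b and a)), 0   [neg-implies-rule on 1]
3. not Box Dia (a or (b and a)), 0   [neg-implies-rule on 1]
4. a or (b and a), 1   [Dia-rule on 2: fresh world 1, 0R1]
5. b and a, 1   [or-rule on 4 (branches; this branch)]
6. b, 1   [and-rule on 5]
7. a, 1   [and-rule on 5]
8. not Dia (a or (b and a)), 2   [neg-Box-rule on 3: fresh world 2, 0R2]
9. not (a or (b and a)), 0   [neg-Dia-rule on 8 via 2R0]
10. not a, 0   [neg-or-rule on 9]
11. not (b and a), 0   [neg-or-rule on 9]
12. not (a or (b and a)), 1   [neg-Dia-rule on 8 via 2R1]
13. not a, 1   [neg-or-rule on 12]
14. not (b and a), 1   [neg-or-rule on 12]
Accessibility: 0R0, 0R1, 0R2, 1R0, 1R1, 1R2, 2R0, 2R1, 2R2
Branch closes: a and not a both at 1.
Every branch closes (one shown): valid in S5.
S4-tableau for the negation not (Dia (a or (b and a)) implies Box Dia (a or (b and a))):
1. not (Dia (a or (b and a)) implies Box Dia (a or (b and a))), 0
2. Dia (a or (b and a)), 0   [neg-implies-rule on 1]
3. not Box Dia (a or (b and a)), 0   [neg-implies-rule on 1]
4. a or (b and a), 1   [Dia-rule on 2: fresh world 1, 0R1]
5. b and a, 1   [or-rule on 4 (branches; this branch)]
6. b, 1   [and-rule on 5]
7. a, 1   [and-rule on 5]
8. not Dia (a or (b and a)), 2   [neg-Box-rule on 3: fresh world 2, 0R2]
9. not (a or (b and a)), 2   [neg-Dia-rule on 8 via 2R2]
10. not a, 2   [neg-or-rule on 9]
11. not (b and a), 2   [neg-or-rule on 9]
Accessibility: 0R0, 0R1, 0R2, 1R1, 2R2
Complete open branch: countermodel on an S4-frame, so not valid in S4, nor in K, T (the same frame is also a K-frame and a T-frame).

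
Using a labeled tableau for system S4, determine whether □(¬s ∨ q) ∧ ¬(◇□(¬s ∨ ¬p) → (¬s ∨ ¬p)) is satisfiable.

Satisfiable

1. □(¬s ∨ q) ∧ ¬(◇□(¬s ∨ ¬p) → (¬s ∨ ¬p)), 0
2. □(¬s ∨ q), 0   [∧-rule on 1]
3. ¬(◇□(¬s ∨ ¬p) → (¬s ∨ ¬p)), 0   [∧-rule on 1]
4. ◇□(¬s ∨ ¬p), 0   [¬→-rule on 3]
5. ¬(¬s ∨ ¬p), 0   [¬→-rule on 3]
6. s, 0   [¬∨-rule on 5]
7. p, 0   [¬∨-rule on 5]
8. ¬s ∨ q, 0   [□-rule on 2 via 0R0]
9. q, 0   [∨-rule on 8 (branches; this branch)]
10. □(¬s ∨ ¬p), 1   [◇-rule on 4: fresh world 1, 0R1]
11. ¬s ∨ q, 1   [□-rule on 2 via 0R1]
12. ¬s ∨ ¬p, 1   [□-rule on 10 via 1R1]
13. q, 1   [∨-rule on 11 (branches; this branch)]
14. ¬p, 1   [∨-rule on 12 (branches; this branch)]
Accessibility: 0R0, 0R1, 1R1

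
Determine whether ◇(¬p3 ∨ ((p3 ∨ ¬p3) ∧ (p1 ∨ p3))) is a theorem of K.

Invalid (countermodel exists)

Tableau for the negation ¬◇(¬p3 ∨ ((p3 ∨ ¬p3) ∧ (p1 ∨ p3))):
1. ¬◇(¬p3 ∨ ((p3 ∨ ¬p3) ∧ (p1 ∨ p3))), w0
The negation has an open branch (countermodel exists).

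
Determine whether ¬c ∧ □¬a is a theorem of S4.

Tableau for the negation ¬(¬c ∧ □¬a):
1. ¬(¬c ∧ □¬a), u
2. ¬□¬a, u   [¬∧-rule on 1 (branches; this branch)]
3. a, v   [¬□-rule on 2: fresh world v, uRv]
Accessibility: uRu, uRv, vRv
The negation has an open branch (countermodel exists).

Not valid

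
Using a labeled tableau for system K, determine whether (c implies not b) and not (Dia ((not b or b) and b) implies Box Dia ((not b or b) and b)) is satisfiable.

1. (c implies not b) and not (Dia ((not b or b) and b) implies Box Dia ((not b or b) and b)), 0
2. c implies not b, 0
3. not (Dia ((not b or b) and b) implies Box Dia ((not b or b) and b)), 0
4. Dia ((not b or b) and b), 0
5. not Box Dia ((not b or b) and b), 0
6. not b, 0
7. (not b or b) and b, 1
8. not b or b, 1
9. b, 1
10. not Dia ((not b or b) and b), 2
Accessibility: 0R1, 0R2

Satisfiable (open branch found)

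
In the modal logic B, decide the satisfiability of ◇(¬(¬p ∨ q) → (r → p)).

1. ◇(¬(¬p ∨ q) → (r → p)), u
2. ¬(¬p ∨ q) → (r → p), v   [◇-rule on 1: fresh world v, uRv]
3. r → p, v   [→-rule on 2 (branches; this branch)]
4. p, v   [→-rule on 3 (branches; this branch)]
Accessibility: uRu, uRv, vRu, vRv

Yes, satisfiable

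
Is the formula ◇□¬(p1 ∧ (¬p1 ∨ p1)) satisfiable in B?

1. ◇□¬(p1 ∧ (¬p1 ∨ p1)), 0
2. □¬(p1 ∧ (¬p1 ∨ p1)), 1
3. ¬(p1 ∧ (¬p1 ∨ p1)), 0
4. ¬(p1 ∧ (¬p1 ∨ p1)), 1
5. ¬p1, 0
6. ¬p1, 1
Accessibility: 0R0, 0R1, 1R0, 1R1

Satisfiable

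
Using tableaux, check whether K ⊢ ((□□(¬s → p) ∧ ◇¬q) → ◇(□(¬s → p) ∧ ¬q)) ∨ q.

Yes, valid

Tableau for the negation ¬(((□□(¬s → p) ∧ ◇¬q) → ◇(□(¬s → p) ∧ ¬q)) ∨ q):
1. ¬(((□□(¬s → p) ∧ ◇¬q) → ◇(□(¬s → p) ∧ ¬q)) ∨ q), u
2. ¬((□□(¬s → p) ∧ ◇¬q) → ◇(□(¬s → p) ∧ ¬q)), u
3. ¬q, u
4. □□(¬s → p) ∧ ◇¬q, u
5. ¬◇(□(¬s → p) ∧ ¬q), u
6. □□(¬s → p), u
7. ◇¬q, u
8. ¬q, v
9. ¬(□(¬s → p) ∧ ¬q), v
10. □(¬s → p), v
11. ¬□(¬s → p), v
12. ¬(¬s → p), w
13. ¬s, w
14. ¬p, w
15. ¬s → p, w
16. p, w
Accessibility: uRv, vRw
Branch closes: p and ¬p both at w.
Every branch of the negation's tableau closes; the branch above is one of them.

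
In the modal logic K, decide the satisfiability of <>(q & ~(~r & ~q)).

Yes, satisfiable

1. <>(q & ~(~r & ~q)), w0
2. q & ~(~r & ~q), w1
3. q, w1
4. ~(~r & ~q), w1
Accessibility: w0Rw1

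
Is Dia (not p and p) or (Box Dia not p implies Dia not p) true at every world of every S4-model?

Tableau for the negation not (Dia (not p and p) or (Box Dia not p implies Dia not p)):
1. not (Dia (not p and p) or (Box Dia not p implies Dia not p)), u
2. not Dia (not p and p), u
3. not (Box Dia not p implies Dia not p), u
4. Box Dia not p, u
5. not Dia not p, u
6. not (not p and p), u
7. Dia not p, u
8. p, u
9. not p, v
10. not (not p and p), v
11. Dia not p, v
12. p, v
Accessibility: uRu, uRv, vRv
Branch closes: p and not p both at v.
Every branch of the negation's tableau closes; the branch above is one of them.

Valid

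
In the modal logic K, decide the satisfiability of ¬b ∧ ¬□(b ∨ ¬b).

1. ¬b ∧ ¬□(b ∨ ¬b), w0
2. ¬b, w0
3. ¬□(b ∨ ¬b), w0
4. ¬(b ∨ ¬b), w1
5. ¬b, w1
6. b, w1
Accessibility: w0Rw1
Branch closes: b and ¬b both at w1.
(One branch shown.) All branches close.

No, unsatisfiable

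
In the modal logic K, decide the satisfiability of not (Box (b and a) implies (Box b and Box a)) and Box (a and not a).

1. not (Box (b and a) implies (Box b and Box a)) and Box (a and not a), 0
2. not (Box (b and a) implies (Box b and Box a)), 0   [and-rule on 1]
3. Box (a and not a), 0   [and-rule on 1]
4. Box (b and a), 0   [neg-implies-rule on 2]
5. not (Box b and Box a), 0   [neg-implies-rule on 2]
6. not Box a, 0   [neg-and-rule on 5 (branches; this branch)]
7. not a, 1   [neg-Box-rule on 6: fresh world 1, 0R1]
8. a and not a, 1   [Box-rule on 3 via 0R1]
9. a, 1   [and-rule on 8]
Accessibility: 0R1
Branch closes: a and not a both at 1.
Every branch closes; the branch above is one of them.

No, unsatisfiable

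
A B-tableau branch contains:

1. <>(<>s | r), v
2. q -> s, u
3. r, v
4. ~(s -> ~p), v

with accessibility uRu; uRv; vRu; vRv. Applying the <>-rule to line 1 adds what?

a fresh world w with vRw, and <>s | r at w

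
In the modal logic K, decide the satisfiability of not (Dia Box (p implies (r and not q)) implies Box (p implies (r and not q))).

1. not (Dia Box (p implies (r and not q)) implies Box (p implies (r and not q))), 0
2. Dia Box (p implies (r and not q)), 0   [neg-implies-rule on 1]
3. not Box (p implies (r and not q)), 0   [neg-implies-rule on 1]
4. Box (p implies (r and not q)), 1   [Dia-rule on 2: fresh world 1, 0R1]
5. not (p implies (r and not q)), 2   [neg-Box-rule on 3: fresh world 2, 0R2]
6. p, 2   [neg-implies-rule on 5]
7. not (r and not q), 2   [neg-implies-rule on 5]
8. q, 2   [neg-and-rule on 7 (branches; this branch)]
Accessibility: 0R1, 0R2

Satisfiable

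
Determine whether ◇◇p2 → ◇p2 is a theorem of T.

Tableau for the negation ¬(◇◇p2 → ◇p2):
1. ¬(◇◇p2 → ◇p2), 0
2. ◇◇p2, 0   [¬→-rule on 1]
3. ¬◇p2, 0   [¬→-rule on 1]
4. ¬p2, 0   [¬◇-rule on 3 via 0R0]
5. ◇p2, 1   [◇-rule on 2: fresh world 1, 0R1]
6. ¬p2, 1   [¬◇-rule on 3 via 0R1]
7. p2, 2   [◇-rule on 5: fresh world 2, 1R2]
Accessibility: 0R0, 0R1, 1R1, 1R2, 2R2
The negation has an open branch (countermodel exists).

Invalid (countermodel exists)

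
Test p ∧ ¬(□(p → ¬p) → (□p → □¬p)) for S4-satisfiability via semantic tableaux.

1. p ∧ ¬(□(p → ¬p) → (□p → □¬p)), w0
2. p, w0
3. ¬(□(p → ¬p) → (□p → □¬p)), w0
4. □(p → ¬p), w0
5. ¬(□p → □¬p), w0
6. □p, w0
7. ¬□¬p, w0
8. p → ¬p, w0
9. ¬p, w0
Accessibility: w0Rw0
Branch closes: p and ¬p both at w0.
(One branch shown.) All branches close.

No, unsatisfiable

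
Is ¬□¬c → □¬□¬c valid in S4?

No, not valid

Tableau for the negation ¬(¬□¬c → □¬□¬c):
1. ¬(¬□¬c → □¬□¬c), 0
2. ¬□¬c, 0
3. ¬□¬□¬c, 0
4. c, 1
5. □¬c, 2
6. ¬c, 2
Accessibility: 0R0, 0R1, 0R2, 1R1, 2R2
The negation has an open branch (countermodel exists).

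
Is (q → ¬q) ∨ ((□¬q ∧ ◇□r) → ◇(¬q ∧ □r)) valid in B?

Valid

Tableau for the negation ¬((q → ¬q) ∨ ((□¬q ∧ ◇□r) → ◇(¬q ∧ □r))):
1. ¬((q → ¬q) ∨ ((□¬q ∧ ◇□r) → ◇(¬q ∧ □r))), 0
2. ¬(q → ¬q), 0
3. ¬((□¬q ∧ ◇□r) → ◇(¬q ∧ □r)), 0
4. q, 0
5. □¬q ∧ ◇□r, 0
6. ¬◇(¬q ∧ □r), 0
7. □¬q, 0
8. ◇□r, 0
9. ¬(¬q ∧ □r), 0
10. ¬q, 0
Accessibility: 0R0
Branch closes: q and ¬q both at 0.
All branches of the negation close; one closing branch shown above.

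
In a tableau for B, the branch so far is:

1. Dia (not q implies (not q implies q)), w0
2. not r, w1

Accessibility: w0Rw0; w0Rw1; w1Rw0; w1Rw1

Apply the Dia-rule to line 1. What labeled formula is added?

a fresh world w2 with w0Rw2, and not q implies (not q implies q) at w2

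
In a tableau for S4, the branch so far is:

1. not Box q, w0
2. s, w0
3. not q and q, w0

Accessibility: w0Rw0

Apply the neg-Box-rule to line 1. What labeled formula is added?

a fresh world w1 with w0Rw1, and not q at w1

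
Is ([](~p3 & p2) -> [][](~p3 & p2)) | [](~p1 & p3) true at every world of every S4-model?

Tableau for the negation ~(([](~p3 & p2) -> [][](~p3 & p2)) | [](~p1 & p3)):
1. ~(([](~p3 & p2) -> [][](~p3 & p2)) | [](~p1 & p3)), 0
2. ~([](~p3 & p2) -> [][](~p3 & p2)), 0   [~|-rule on 1]
3. ~[](~p1 & p3), 0   [~|-rule on 1]
4. [](~p3 & p2), 0   [~->-rule on 2]
5. ~[][](~p3 & p2), 0   [~->-rule on 2]
6. ~p3 & p2, 0   [[]-rule on 4 via 0R0]
7. ~p3, 0   [&-rule on 6]
8. p2, 0   [&-rule on 6]
9. ~(~p1 & p3), 1   [~[]-rule on 3: fresh world 1, 0R1]
10. ~p3 & p2, 1   [[]-rule on 4 via 0R1]
11. ~p3, 1   [&-rule on 10]
12. p2, 1   [&-rule on 10]
13. ~[](~p3 & p2), 2   [~[]-rule on 5: fresh world 2, 0R2]
14. ~p3 & p2, 2   [[]-rule on 4 via 0R2]
15. ~p3, 2   [&-rule on 14]
16. p2, 2   [&-rule on 14]
17. ~(~p3 & p2), 3   [~[]-rule on 13: fresh world 3, 2R3]
18. ~p3 & p2, 3   [[]-rule on 4 via 0R3]
19. ~p3, 3   [&-rule on 18]
20. p2, 3   [&-rule on 18]
21. ~p2, 3   [~&-rule on 17 (branches; this branch)]
Accessibility: 0R0, 0R1, 0R2, 0R3, 1R1, 2R2, 2R3, 3R3
Branch closes: p2 and ~p2 both at 3.
Every branch of the negation's tableau closes; the branch above is one of them.

Valid in S4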